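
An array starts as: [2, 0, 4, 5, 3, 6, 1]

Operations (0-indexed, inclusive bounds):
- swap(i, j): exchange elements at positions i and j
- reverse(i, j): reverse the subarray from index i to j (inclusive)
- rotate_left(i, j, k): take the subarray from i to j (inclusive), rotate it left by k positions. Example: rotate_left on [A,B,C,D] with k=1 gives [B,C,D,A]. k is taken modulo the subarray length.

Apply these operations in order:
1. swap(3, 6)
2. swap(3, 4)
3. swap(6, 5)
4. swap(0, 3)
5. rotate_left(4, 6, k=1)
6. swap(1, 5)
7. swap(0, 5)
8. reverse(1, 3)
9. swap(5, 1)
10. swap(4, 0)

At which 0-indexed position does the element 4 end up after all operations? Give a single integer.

Answer: 2

Derivation:
After 1 (swap(3, 6)): [2, 0, 4, 1, 3, 6, 5]
After 2 (swap(3, 4)): [2, 0, 4, 3, 1, 6, 5]
After 3 (swap(6, 5)): [2, 0, 4, 3, 1, 5, 6]
After 4 (swap(0, 3)): [3, 0, 4, 2, 1, 5, 6]
After 5 (rotate_left(4, 6, k=1)): [3, 0, 4, 2, 5, 6, 1]
After 6 (swap(1, 5)): [3, 6, 4, 2, 5, 0, 1]
After 7 (swap(0, 5)): [0, 6, 4, 2, 5, 3, 1]
After 8 (reverse(1, 3)): [0, 2, 4, 6, 5, 3, 1]
After 9 (swap(5, 1)): [0, 3, 4, 6, 5, 2, 1]
After 10 (swap(4, 0)): [5, 3, 4, 6, 0, 2, 1]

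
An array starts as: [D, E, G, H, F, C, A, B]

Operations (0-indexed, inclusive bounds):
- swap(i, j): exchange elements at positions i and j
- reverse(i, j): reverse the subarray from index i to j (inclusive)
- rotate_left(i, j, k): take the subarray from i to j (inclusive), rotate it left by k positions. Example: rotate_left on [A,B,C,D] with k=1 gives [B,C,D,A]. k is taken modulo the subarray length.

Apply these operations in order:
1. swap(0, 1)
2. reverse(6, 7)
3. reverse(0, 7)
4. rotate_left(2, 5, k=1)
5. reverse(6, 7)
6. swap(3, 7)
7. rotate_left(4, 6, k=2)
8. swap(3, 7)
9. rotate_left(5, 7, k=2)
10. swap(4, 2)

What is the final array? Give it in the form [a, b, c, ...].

Answer: [A, B, E, H, F, D, G, C]

Derivation:
After 1 (swap(0, 1)): [E, D, G, H, F, C, A, B]
After 2 (reverse(6, 7)): [E, D, G, H, F, C, B, A]
After 3 (reverse(0, 7)): [A, B, C, F, H, G, D, E]
After 4 (rotate_left(2, 5, k=1)): [A, B, F, H, G, C, D, E]
After 5 (reverse(6, 7)): [A, B, F, H, G, C, E, D]
After 6 (swap(3, 7)): [A, B, F, D, G, C, E, H]
After 7 (rotate_left(4, 6, k=2)): [A, B, F, D, E, G, C, H]
After 8 (swap(3, 7)): [A, B, F, H, E, G, C, D]
After 9 (rotate_left(5, 7, k=2)): [A, B, F, H, E, D, G, C]
After 10 (swap(4, 2)): [A, B, E, H, F, D, G, C]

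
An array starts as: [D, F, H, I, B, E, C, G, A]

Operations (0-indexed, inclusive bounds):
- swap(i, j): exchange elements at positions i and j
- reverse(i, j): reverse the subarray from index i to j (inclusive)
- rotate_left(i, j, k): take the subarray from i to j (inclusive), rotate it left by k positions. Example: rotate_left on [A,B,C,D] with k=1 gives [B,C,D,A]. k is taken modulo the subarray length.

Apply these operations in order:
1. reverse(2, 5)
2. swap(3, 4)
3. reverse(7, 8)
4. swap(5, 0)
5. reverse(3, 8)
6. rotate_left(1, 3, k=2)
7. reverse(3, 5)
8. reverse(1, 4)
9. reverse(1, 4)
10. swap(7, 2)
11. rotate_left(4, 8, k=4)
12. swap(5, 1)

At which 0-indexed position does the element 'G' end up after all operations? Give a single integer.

Answer: 5

Derivation:
After 1 (reverse(2, 5)): [D, F, E, B, I, H, C, G, A]
After 2 (swap(3, 4)): [D, F, E, I, B, H, C, G, A]
After 3 (reverse(7, 8)): [D, F, E, I, B, H, C, A, G]
After 4 (swap(5, 0)): [H, F, E, I, B, D, C, A, G]
After 5 (reverse(3, 8)): [H, F, E, G, A, C, D, B, I]
After 6 (rotate_left(1, 3, k=2)): [H, G, F, E, A, C, D, B, I]
After 7 (reverse(3, 5)): [H, G, F, C, A, E, D, B, I]
After 8 (reverse(1, 4)): [H, A, C, F, G, E, D, B, I]
After 9 (reverse(1, 4)): [H, G, F, C, A, E, D, B, I]
After 10 (swap(7, 2)): [H, G, B, C, A, E, D, F, I]
After 11 (rotate_left(4, 8, k=4)): [H, G, B, C, I, A, E, D, F]
After 12 (swap(5, 1)): [H, A, B, C, I, G, E, D, F]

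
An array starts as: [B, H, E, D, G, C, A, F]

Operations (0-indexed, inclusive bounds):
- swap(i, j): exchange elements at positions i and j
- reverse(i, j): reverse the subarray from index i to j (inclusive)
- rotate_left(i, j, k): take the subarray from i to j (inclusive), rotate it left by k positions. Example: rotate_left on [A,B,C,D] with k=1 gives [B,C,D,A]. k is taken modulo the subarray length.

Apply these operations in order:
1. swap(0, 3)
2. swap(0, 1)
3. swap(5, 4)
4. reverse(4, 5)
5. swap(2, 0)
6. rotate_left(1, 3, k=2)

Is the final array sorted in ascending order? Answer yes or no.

Answer: no

Derivation:
After 1 (swap(0, 3)): [D, H, E, B, G, C, A, F]
After 2 (swap(0, 1)): [H, D, E, B, G, C, A, F]
After 3 (swap(5, 4)): [H, D, E, B, C, G, A, F]
After 4 (reverse(4, 5)): [H, D, E, B, G, C, A, F]
After 5 (swap(2, 0)): [E, D, H, B, G, C, A, F]
After 6 (rotate_left(1, 3, k=2)): [E, B, D, H, G, C, A, F]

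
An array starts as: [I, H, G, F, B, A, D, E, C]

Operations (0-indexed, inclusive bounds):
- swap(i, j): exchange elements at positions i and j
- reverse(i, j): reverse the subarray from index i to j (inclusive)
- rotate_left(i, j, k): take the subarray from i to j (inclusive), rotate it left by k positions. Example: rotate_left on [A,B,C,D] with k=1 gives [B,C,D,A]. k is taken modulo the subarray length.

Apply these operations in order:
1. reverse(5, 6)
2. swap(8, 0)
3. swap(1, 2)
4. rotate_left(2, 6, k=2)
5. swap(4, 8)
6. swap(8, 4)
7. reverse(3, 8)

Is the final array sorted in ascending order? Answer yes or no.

Answer: no

Derivation:
After 1 (reverse(5, 6)): [I, H, G, F, B, D, A, E, C]
After 2 (swap(8, 0)): [C, H, G, F, B, D, A, E, I]
After 3 (swap(1, 2)): [C, G, H, F, B, D, A, E, I]
After 4 (rotate_left(2, 6, k=2)): [C, G, B, D, A, H, F, E, I]
After 5 (swap(4, 8)): [C, G, B, D, I, H, F, E, A]
After 6 (swap(8, 4)): [C, G, B, D, A, H, F, E, I]
After 7 (reverse(3, 8)): [C, G, B, I, E, F, H, A, D]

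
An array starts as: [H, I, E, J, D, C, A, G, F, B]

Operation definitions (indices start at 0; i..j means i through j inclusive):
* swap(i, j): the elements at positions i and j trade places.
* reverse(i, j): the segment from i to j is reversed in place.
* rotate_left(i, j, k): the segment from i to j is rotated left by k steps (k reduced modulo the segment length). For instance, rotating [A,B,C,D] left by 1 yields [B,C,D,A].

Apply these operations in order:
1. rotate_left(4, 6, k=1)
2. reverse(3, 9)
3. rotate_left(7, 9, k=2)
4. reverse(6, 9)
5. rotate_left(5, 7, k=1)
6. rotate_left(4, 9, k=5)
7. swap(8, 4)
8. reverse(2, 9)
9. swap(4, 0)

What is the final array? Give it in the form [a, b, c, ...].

After 1 (rotate_left(4, 6, k=1)): [H, I, E, J, C, A, D, G, F, B]
After 2 (reverse(3, 9)): [H, I, E, B, F, G, D, A, C, J]
After 3 (rotate_left(7, 9, k=2)): [H, I, E, B, F, G, D, J, A, C]
After 4 (reverse(6, 9)): [H, I, E, B, F, G, C, A, J, D]
After 5 (rotate_left(5, 7, k=1)): [H, I, E, B, F, C, A, G, J, D]
After 6 (rotate_left(4, 9, k=5)): [H, I, E, B, D, F, C, A, G, J]
After 7 (swap(8, 4)): [H, I, E, B, G, F, C, A, D, J]
After 8 (reverse(2, 9)): [H, I, J, D, A, C, F, G, B, E]
After 9 (swap(4, 0)): [A, I, J, D, H, C, F, G, B, E]

Answer: [A, I, J, D, H, C, F, G, B, E]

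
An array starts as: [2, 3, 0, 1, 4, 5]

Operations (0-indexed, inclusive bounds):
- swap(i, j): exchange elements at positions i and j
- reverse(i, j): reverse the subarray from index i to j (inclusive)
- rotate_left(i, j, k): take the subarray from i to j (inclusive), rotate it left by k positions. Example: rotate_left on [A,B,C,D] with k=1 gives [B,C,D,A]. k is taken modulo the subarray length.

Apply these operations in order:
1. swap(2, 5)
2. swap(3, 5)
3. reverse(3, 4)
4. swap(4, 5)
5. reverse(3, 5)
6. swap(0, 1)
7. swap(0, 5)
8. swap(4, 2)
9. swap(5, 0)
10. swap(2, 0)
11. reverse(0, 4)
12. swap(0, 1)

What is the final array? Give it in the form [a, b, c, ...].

After 1 (swap(2, 5)): [2, 3, 5, 1, 4, 0]
After 2 (swap(3, 5)): [2, 3, 5, 0, 4, 1]
After 3 (reverse(3, 4)): [2, 3, 5, 4, 0, 1]
After 4 (swap(4, 5)): [2, 3, 5, 4, 1, 0]
After 5 (reverse(3, 5)): [2, 3, 5, 0, 1, 4]
After 6 (swap(0, 1)): [3, 2, 5, 0, 1, 4]
After 7 (swap(0, 5)): [4, 2, 5, 0, 1, 3]
After 8 (swap(4, 2)): [4, 2, 1, 0, 5, 3]
After 9 (swap(5, 0)): [3, 2, 1, 0, 5, 4]
After 10 (swap(2, 0)): [1, 2, 3, 0, 5, 4]
After 11 (reverse(0, 4)): [5, 0, 3, 2, 1, 4]
After 12 (swap(0, 1)): [0, 5, 3, 2, 1, 4]

Answer: [0, 5, 3, 2, 1, 4]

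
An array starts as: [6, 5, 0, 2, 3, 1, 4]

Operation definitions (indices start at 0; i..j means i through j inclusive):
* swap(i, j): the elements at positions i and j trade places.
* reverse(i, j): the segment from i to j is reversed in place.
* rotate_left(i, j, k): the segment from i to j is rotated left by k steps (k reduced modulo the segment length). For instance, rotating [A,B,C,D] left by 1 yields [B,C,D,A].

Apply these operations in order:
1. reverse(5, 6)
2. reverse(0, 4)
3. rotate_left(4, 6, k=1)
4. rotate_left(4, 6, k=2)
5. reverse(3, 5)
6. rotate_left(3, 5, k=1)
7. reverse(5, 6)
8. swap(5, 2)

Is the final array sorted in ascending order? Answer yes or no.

Answer: no

Derivation:
After 1 (reverse(5, 6)): [6, 5, 0, 2, 3, 4, 1]
After 2 (reverse(0, 4)): [3, 2, 0, 5, 6, 4, 1]
After 3 (rotate_left(4, 6, k=1)): [3, 2, 0, 5, 4, 1, 6]
After 4 (rotate_left(4, 6, k=2)): [3, 2, 0, 5, 6, 4, 1]
After 5 (reverse(3, 5)): [3, 2, 0, 4, 6, 5, 1]
After 6 (rotate_left(3, 5, k=1)): [3, 2, 0, 6, 5, 4, 1]
After 7 (reverse(5, 6)): [3, 2, 0, 6, 5, 1, 4]
After 8 (swap(5, 2)): [3, 2, 1, 6, 5, 0, 4]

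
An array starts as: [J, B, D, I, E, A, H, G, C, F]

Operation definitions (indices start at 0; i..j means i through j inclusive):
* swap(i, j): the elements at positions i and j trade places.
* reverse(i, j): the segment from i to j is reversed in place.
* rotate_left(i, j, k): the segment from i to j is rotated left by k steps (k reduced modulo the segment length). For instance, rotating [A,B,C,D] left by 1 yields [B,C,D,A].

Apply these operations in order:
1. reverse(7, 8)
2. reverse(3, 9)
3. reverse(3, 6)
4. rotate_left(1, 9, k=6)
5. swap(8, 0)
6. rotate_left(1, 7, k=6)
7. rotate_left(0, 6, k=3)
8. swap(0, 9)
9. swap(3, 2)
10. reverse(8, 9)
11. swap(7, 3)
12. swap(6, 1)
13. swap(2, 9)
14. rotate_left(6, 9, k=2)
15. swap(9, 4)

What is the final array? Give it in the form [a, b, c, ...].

After 1 (reverse(7, 8)): [J, B, D, I, E, A, H, C, G, F]
After 2 (reverse(3, 9)): [J, B, D, F, G, C, H, A, E, I]
After 3 (reverse(3, 6)): [J, B, D, H, C, G, F, A, E, I]
After 4 (rotate_left(1, 9, k=6)): [J, A, E, I, B, D, H, C, G, F]
After 5 (swap(8, 0)): [G, A, E, I, B, D, H, C, J, F]
After 6 (rotate_left(1, 7, k=6)): [G, C, A, E, I, B, D, H, J, F]
After 7 (rotate_left(0, 6, k=3)): [E, I, B, D, G, C, A, H, J, F]
After 8 (swap(0, 9)): [F, I, B, D, G, C, A, H, J, E]
After 9 (swap(3, 2)): [F, I, D, B, G, C, A, H, J, E]
After 10 (reverse(8, 9)): [F, I, D, B, G, C, A, H, E, J]
After 11 (swap(7, 3)): [F, I, D, H, G, C, A, B, E, J]
After 12 (swap(6, 1)): [F, A, D, H, G, C, I, B, E, J]
After 13 (swap(2, 9)): [F, A, J, H, G, C, I, B, E, D]
After 14 (rotate_left(6, 9, k=2)): [F, A, J, H, G, C, E, D, I, B]
After 15 (swap(9, 4)): [F, A, J, H, B, C, E, D, I, G]

Answer: [F, A, J, H, B, C, E, D, I, G]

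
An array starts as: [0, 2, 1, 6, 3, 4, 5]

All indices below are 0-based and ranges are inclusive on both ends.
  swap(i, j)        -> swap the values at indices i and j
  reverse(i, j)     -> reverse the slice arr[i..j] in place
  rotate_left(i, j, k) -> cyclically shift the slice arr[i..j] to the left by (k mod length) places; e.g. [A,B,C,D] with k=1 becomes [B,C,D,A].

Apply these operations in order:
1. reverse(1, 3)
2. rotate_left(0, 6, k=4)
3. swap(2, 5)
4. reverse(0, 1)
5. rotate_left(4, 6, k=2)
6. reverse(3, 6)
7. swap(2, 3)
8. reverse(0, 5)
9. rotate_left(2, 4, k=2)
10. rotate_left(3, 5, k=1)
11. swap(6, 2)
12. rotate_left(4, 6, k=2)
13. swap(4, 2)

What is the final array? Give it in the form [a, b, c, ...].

Answer: [2, 6, 3, 5, 0, 4, 1]

Derivation:
After 1 (reverse(1, 3)): [0, 6, 1, 2, 3, 4, 5]
After 2 (rotate_left(0, 6, k=4)): [3, 4, 5, 0, 6, 1, 2]
After 3 (swap(2, 5)): [3, 4, 1, 0, 6, 5, 2]
After 4 (reverse(0, 1)): [4, 3, 1, 0, 6, 5, 2]
After 5 (rotate_left(4, 6, k=2)): [4, 3, 1, 0, 2, 6, 5]
After 6 (reverse(3, 6)): [4, 3, 1, 5, 6, 2, 0]
After 7 (swap(2, 3)): [4, 3, 5, 1, 6, 2, 0]
After 8 (reverse(0, 5)): [2, 6, 1, 5, 3, 4, 0]
After 9 (rotate_left(2, 4, k=2)): [2, 6, 3, 1, 5, 4, 0]
After 10 (rotate_left(3, 5, k=1)): [2, 6, 3, 5, 4, 1, 0]
After 11 (swap(6, 2)): [2, 6, 0, 5, 4, 1, 3]
After 12 (rotate_left(4, 6, k=2)): [2, 6, 0, 5, 3, 4, 1]
After 13 (swap(4, 2)): [2, 6, 3, 5, 0, 4, 1]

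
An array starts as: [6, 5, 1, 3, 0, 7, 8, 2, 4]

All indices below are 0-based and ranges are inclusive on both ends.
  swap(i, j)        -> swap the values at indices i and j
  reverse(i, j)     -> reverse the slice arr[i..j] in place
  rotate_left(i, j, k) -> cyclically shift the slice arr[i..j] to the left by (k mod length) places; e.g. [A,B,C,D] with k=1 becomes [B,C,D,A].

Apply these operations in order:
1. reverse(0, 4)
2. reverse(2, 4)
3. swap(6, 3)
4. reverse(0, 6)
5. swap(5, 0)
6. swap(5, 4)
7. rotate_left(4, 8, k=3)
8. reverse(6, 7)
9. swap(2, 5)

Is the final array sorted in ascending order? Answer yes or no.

After 1 (reverse(0, 4)): [0, 3, 1, 5, 6, 7, 8, 2, 4]
After 2 (reverse(2, 4)): [0, 3, 6, 5, 1, 7, 8, 2, 4]
After 3 (swap(6, 3)): [0, 3, 6, 8, 1, 7, 5, 2, 4]
After 4 (reverse(0, 6)): [5, 7, 1, 8, 6, 3, 0, 2, 4]
After 5 (swap(5, 0)): [3, 7, 1, 8, 6, 5, 0, 2, 4]
After 6 (swap(5, 4)): [3, 7, 1, 8, 5, 6, 0, 2, 4]
After 7 (rotate_left(4, 8, k=3)): [3, 7, 1, 8, 2, 4, 5, 6, 0]
After 8 (reverse(6, 7)): [3, 7, 1, 8, 2, 4, 6, 5, 0]
After 9 (swap(2, 5)): [3, 7, 4, 8, 2, 1, 6, 5, 0]

Answer: no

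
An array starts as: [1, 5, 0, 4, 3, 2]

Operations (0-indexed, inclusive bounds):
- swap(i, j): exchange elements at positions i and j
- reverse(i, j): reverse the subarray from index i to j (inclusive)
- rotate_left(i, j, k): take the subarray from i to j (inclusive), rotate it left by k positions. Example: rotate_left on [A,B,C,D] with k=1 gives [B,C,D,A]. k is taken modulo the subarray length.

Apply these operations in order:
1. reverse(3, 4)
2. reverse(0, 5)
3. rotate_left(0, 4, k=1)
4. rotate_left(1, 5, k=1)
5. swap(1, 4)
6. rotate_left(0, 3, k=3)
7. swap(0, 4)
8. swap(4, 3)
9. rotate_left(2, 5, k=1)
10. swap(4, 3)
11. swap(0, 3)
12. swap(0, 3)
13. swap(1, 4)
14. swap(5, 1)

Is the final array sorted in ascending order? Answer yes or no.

After 1 (reverse(3, 4)): [1, 5, 0, 3, 4, 2]
After 2 (reverse(0, 5)): [2, 4, 3, 0, 5, 1]
After 3 (rotate_left(0, 4, k=1)): [4, 3, 0, 5, 2, 1]
After 4 (rotate_left(1, 5, k=1)): [4, 0, 5, 2, 1, 3]
After 5 (swap(1, 4)): [4, 1, 5, 2, 0, 3]
After 6 (rotate_left(0, 3, k=3)): [2, 4, 1, 5, 0, 3]
After 7 (swap(0, 4)): [0, 4, 1, 5, 2, 3]
After 8 (swap(4, 3)): [0, 4, 1, 2, 5, 3]
After 9 (rotate_left(2, 5, k=1)): [0, 4, 2, 5, 3, 1]
After 10 (swap(4, 3)): [0, 4, 2, 3, 5, 1]
After 11 (swap(0, 3)): [3, 4, 2, 0, 5, 1]
After 12 (swap(0, 3)): [0, 4, 2, 3, 5, 1]
After 13 (swap(1, 4)): [0, 5, 2, 3, 4, 1]
After 14 (swap(5, 1)): [0, 1, 2, 3, 4, 5]

Answer: yes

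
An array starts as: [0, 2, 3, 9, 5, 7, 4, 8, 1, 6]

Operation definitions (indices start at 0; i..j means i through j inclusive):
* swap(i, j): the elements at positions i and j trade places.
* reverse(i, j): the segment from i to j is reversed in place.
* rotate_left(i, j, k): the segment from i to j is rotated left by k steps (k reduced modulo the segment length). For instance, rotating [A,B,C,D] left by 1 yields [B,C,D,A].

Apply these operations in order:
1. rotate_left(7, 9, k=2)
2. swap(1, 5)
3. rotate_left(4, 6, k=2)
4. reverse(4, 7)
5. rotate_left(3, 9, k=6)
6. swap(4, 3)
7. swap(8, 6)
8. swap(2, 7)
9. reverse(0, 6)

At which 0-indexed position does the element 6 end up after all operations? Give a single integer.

Answer: 1

Derivation:
After 1 (rotate_left(7, 9, k=2)): [0, 2, 3, 9, 5, 7, 4, 6, 8, 1]
After 2 (swap(1, 5)): [0, 7, 3, 9, 5, 2, 4, 6, 8, 1]
After 3 (rotate_left(4, 6, k=2)): [0, 7, 3, 9, 4, 5, 2, 6, 8, 1]
After 4 (reverse(4, 7)): [0, 7, 3, 9, 6, 2, 5, 4, 8, 1]
After 5 (rotate_left(3, 9, k=6)): [0, 7, 3, 1, 9, 6, 2, 5, 4, 8]
After 6 (swap(4, 3)): [0, 7, 3, 9, 1, 6, 2, 5, 4, 8]
After 7 (swap(8, 6)): [0, 7, 3, 9, 1, 6, 4, 5, 2, 8]
After 8 (swap(2, 7)): [0, 7, 5, 9, 1, 6, 4, 3, 2, 8]
After 9 (reverse(0, 6)): [4, 6, 1, 9, 5, 7, 0, 3, 2, 8]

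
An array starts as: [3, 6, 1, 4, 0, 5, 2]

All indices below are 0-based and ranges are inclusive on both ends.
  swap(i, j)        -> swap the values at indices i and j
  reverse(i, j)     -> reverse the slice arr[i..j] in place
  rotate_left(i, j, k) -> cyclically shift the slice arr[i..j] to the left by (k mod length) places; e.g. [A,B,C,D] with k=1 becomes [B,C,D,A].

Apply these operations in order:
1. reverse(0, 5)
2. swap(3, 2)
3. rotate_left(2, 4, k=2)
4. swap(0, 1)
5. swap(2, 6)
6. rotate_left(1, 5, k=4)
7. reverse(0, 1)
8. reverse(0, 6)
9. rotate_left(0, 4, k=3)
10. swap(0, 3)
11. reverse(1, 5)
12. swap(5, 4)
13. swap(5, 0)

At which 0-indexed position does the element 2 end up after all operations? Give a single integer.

After 1 (reverse(0, 5)): [5, 0, 4, 1, 6, 3, 2]
After 2 (swap(3, 2)): [5, 0, 1, 4, 6, 3, 2]
After 3 (rotate_left(2, 4, k=2)): [5, 0, 6, 1, 4, 3, 2]
After 4 (swap(0, 1)): [0, 5, 6, 1, 4, 3, 2]
After 5 (swap(2, 6)): [0, 5, 2, 1, 4, 3, 6]
After 6 (rotate_left(1, 5, k=4)): [0, 3, 5, 2, 1, 4, 6]
After 7 (reverse(0, 1)): [3, 0, 5, 2, 1, 4, 6]
After 8 (reverse(0, 6)): [6, 4, 1, 2, 5, 0, 3]
After 9 (rotate_left(0, 4, k=3)): [2, 5, 6, 4, 1, 0, 3]
After 10 (swap(0, 3)): [4, 5, 6, 2, 1, 0, 3]
After 11 (reverse(1, 5)): [4, 0, 1, 2, 6, 5, 3]
After 12 (swap(5, 4)): [4, 0, 1, 2, 5, 6, 3]
After 13 (swap(5, 0)): [6, 0, 1, 2, 5, 4, 3]

Answer: 3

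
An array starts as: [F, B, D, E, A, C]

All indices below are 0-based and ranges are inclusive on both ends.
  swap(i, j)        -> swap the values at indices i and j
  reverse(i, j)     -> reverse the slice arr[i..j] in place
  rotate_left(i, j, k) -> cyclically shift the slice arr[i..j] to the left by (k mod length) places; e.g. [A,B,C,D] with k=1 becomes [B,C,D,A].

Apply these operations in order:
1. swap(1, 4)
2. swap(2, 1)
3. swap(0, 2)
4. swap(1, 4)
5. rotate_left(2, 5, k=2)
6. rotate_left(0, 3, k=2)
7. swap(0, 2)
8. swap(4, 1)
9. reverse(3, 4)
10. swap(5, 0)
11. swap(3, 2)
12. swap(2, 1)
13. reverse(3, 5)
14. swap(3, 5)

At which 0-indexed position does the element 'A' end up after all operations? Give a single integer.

After 1 (swap(1, 4)): [F, A, D, E, B, C]
After 2 (swap(2, 1)): [F, D, A, E, B, C]
After 3 (swap(0, 2)): [A, D, F, E, B, C]
After 4 (swap(1, 4)): [A, B, F, E, D, C]
After 5 (rotate_left(2, 5, k=2)): [A, B, D, C, F, E]
After 6 (rotate_left(0, 3, k=2)): [D, C, A, B, F, E]
After 7 (swap(0, 2)): [A, C, D, B, F, E]
After 8 (swap(4, 1)): [A, F, D, B, C, E]
After 9 (reverse(3, 4)): [A, F, D, C, B, E]
After 10 (swap(5, 0)): [E, F, D, C, B, A]
After 11 (swap(3, 2)): [E, F, C, D, B, A]
After 12 (swap(2, 1)): [E, C, F, D, B, A]
After 13 (reverse(3, 5)): [E, C, F, A, B, D]
After 14 (swap(3, 5)): [E, C, F, D, B, A]

Answer: 5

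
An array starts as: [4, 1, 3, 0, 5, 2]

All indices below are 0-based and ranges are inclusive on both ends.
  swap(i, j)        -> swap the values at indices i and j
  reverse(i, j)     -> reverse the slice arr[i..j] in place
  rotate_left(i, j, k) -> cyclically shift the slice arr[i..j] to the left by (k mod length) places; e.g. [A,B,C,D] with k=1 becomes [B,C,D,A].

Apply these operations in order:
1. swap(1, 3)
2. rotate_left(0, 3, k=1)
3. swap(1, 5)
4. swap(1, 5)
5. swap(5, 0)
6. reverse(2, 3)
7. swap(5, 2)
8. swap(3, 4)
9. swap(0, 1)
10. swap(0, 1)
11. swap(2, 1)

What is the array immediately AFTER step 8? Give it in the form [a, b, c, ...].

After 1 (swap(1, 3)): [4, 0, 3, 1, 5, 2]
After 2 (rotate_left(0, 3, k=1)): [0, 3, 1, 4, 5, 2]
After 3 (swap(1, 5)): [0, 2, 1, 4, 5, 3]
After 4 (swap(1, 5)): [0, 3, 1, 4, 5, 2]
After 5 (swap(5, 0)): [2, 3, 1, 4, 5, 0]
After 6 (reverse(2, 3)): [2, 3, 4, 1, 5, 0]
After 7 (swap(5, 2)): [2, 3, 0, 1, 5, 4]
After 8 (swap(3, 4)): [2, 3, 0, 5, 1, 4]

Answer: [2, 3, 0, 5, 1, 4]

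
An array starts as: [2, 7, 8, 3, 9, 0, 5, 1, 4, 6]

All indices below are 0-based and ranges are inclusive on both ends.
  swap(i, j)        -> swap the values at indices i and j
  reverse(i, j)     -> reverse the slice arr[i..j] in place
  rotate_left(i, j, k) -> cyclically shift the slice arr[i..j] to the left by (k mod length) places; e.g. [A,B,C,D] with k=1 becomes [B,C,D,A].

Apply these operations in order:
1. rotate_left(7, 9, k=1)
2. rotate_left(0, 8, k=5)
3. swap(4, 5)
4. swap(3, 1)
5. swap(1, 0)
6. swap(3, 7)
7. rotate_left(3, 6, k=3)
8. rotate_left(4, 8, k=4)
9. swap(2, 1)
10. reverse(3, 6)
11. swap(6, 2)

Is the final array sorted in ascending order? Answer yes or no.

Answer: no

Derivation:
After 1 (rotate_left(7, 9, k=1)): [2, 7, 8, 3, 9, 0, 5, 4, 6, 1]
After 2 (rotate_left(0, 8, k=5)): [0, 5, 4, 6, 2, 7, 8, 3, 9, 1]
After 3 (swap(4, 5)): [0, 5, 4, 6, 7, 2, 8, 3, 9, 1]
After 4 (swap(3, 1)): [0, 6, 4, 5, 7, 2, 8, 3, 9, 1]
After 5 (swap(1, 0)): [6, 0, 4, 5, 7, 2, 8, 3, 9, 1]
After 6 (swap(3, 7)): [6, 0, 4, 3, 7, 2, 8, 5, 9, 1]
After 7 (rotate_left(3, 6, k=3)): [6, 0, 4, 8, 3, 7, 2, 5, 9, 1]
After 8 (rotate_left(4, 8, k=4)): [6, 0, 4, 8, 9, 3, 7, 2, 5, 1]
After 9 (swap(2, 1)): [6, 4, 0, 8, 9, 3, 7, 2, 5, 1]
After 10 (reverse(3, 6)): [6, 4, 0, 7, 3, 9, 8, 2, 5, 1]
After 11 (swap(6, 2)): [6, 4, 8, 7, 3, 9, 0, 2, 5, 1]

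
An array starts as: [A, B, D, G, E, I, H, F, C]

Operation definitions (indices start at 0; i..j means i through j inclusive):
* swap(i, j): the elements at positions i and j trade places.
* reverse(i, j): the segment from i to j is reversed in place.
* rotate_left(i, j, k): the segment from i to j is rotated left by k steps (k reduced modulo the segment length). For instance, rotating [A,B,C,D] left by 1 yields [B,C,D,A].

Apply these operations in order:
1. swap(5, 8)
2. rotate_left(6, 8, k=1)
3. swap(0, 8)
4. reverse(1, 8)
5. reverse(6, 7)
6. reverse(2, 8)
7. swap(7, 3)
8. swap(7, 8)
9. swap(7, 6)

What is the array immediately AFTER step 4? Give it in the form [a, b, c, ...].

Answer: [H, A, I, F, C, E, G, D, B]

Derivation:
After 1 (swap(5, 8)): [A, B, D, G, E, C, H, F, I]
After 2 (rotate_left(6, 8, k=1)): [A, B, D, G, E, C, F, I, H]
After 3 (swap(0, 8)): [H, B, D, G, E, C, F, I, A]
After 4 (reverse(1, 8)): [H, A, I, F, C, E, G, D, B]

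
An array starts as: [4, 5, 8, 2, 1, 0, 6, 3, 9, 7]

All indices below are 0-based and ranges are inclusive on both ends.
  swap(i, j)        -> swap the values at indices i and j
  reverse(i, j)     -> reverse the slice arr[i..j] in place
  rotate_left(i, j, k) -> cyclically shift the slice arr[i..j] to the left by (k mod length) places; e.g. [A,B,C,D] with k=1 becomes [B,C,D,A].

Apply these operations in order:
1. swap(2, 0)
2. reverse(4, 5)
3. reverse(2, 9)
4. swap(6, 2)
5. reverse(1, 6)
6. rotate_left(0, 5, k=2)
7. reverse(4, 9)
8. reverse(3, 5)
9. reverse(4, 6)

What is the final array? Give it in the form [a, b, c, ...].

After 1 (swap(2, 0)): [8, 5, 4, 2, 1, 0, 6, 3, 9, 7]
After 2 (reverse(4, 5)): [8, 5, 4, 2, 0, 1, 6, 3, 9, 7]
After 3 (reverse(2, 9)): [8, 5, 7, 9, 3, 6, 1, 0, 2, 4]
After 4 (swap(6, 2)): [8, 5, 1, 9, 3, 6, 7, 0, 2, 4]
After 5 (reverse(1, 6)): [8, 7, 6, 3, 9, 1, 5, 0, 2, 4]
After 6 (rotate_left(0, 5, k=2)): [6, 3, 9, 1, 8, 7, 5, 0, 2, 4]
After 7 (reverse(4, 9)): [6, 3, 9, 1, 4, 2, 0, 5, 7, 8]
After 8 (reverse(3, 5)): [6, 3, 9, 2, 4, 1, 0, 5, 7, 8]
After 9 (reverse(4, 6)): [6, 3, 9, 2, 0, 1, 4, 5, 7, 8]

Answer: [6, 3, 9, 2, 0, 1, 4, 5, 7, 8]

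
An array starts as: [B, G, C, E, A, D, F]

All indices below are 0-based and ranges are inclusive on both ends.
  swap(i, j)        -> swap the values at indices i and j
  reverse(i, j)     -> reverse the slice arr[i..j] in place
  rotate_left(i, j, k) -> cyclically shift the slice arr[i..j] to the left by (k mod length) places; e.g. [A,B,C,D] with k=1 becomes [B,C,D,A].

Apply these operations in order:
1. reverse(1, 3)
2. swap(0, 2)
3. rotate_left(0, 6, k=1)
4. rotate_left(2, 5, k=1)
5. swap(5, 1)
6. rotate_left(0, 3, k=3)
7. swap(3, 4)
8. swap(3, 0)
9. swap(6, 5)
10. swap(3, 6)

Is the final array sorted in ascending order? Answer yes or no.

After 1 (reverse(1, 3)): [B, E, C, G, A, D, F]
After 2 (swap(0, 2)): [C, E, B, G, A, D, F]
After 3 (rotate_left(0, 6, k=1)): [E, B, G, A, D, F, C]
After 4 (rotate_left(2, 5, k=1)): [E, B, A, D, F, G, C]
After 5 (swap(5, 1)): [E, G, A, D, F, B, C]
After 6 (rotate_left(0, 3, k=3)): [D, E, G, A, F, B, C]
After 7 (swap(3, 4)): [D, E, G, F, A, B, C]
After 8 (swap(3, 0)): [F, E, G, D, A, B, C]
After 9 (swap(6, 5)): [F, E, G, D, A, C, B]
After 10 (swap(3, 6)): [F, E, G, B, A, C, D]

Answer: no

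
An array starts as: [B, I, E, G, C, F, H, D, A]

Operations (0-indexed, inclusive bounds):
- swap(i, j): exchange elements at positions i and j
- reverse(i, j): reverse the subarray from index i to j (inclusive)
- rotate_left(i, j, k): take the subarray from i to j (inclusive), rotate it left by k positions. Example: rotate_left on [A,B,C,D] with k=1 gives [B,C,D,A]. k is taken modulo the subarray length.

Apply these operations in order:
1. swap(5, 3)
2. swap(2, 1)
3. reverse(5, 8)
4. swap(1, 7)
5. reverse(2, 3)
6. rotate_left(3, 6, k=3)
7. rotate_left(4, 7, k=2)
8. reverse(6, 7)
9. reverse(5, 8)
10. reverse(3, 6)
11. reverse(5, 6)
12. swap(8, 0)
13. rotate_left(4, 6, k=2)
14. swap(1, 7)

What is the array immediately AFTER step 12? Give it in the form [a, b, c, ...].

After 1 (swap(5, 3)): [B, I, E, F, C, G, H, D, A]
After 2 (swap(2, 1)): [B, E, I, F, C, G, H, D, A]
After 3 (reverse(5, 8)): [B, E, I, F, C, A, D, H, G]
After 4 (swap(1, 7)): [B, H, I, F, C, A, D, E, G]
After 5 (reverse(2, 3)): [B, H, F, I, C, A, D, E, G]
After 6 (rotate_left(3, 6, k=3)): [B, H, F, D, I, C, A, E, G]
After 7 (rotate_left(4, 7, k=2)): [B, H, F, D, A, E, I, C, G]
After 8 (reverse(6, 7)): [B, H, F, D, A, E, C, I, G]
After 9 (reverse(5, 8)): [B, H, F, D, A, G, I, C, E]
After 10 (reverse(3, 6)): [B, H, F, I, G, A, D, C, E]
After 11 (reverse(5, 6)): [B, H, F, I, G, D, A, C, E]
After 12 (swap(8, 0)): [E, H, F, I, G, D, A, C, B]

Answer: [E, H, F, I, G, D, A, C, B]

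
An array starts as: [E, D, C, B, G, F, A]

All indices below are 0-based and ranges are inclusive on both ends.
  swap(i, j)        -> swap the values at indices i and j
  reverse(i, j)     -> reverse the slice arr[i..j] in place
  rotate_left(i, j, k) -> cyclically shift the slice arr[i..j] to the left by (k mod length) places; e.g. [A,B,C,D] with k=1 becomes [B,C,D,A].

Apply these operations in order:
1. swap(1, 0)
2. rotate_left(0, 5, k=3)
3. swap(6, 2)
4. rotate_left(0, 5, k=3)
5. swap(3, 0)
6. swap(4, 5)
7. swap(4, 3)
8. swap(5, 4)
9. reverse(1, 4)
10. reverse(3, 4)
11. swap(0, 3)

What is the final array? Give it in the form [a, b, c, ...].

After 1 (swap(1, 0)): [D, E, C, B, G, F, A]
After 2 (rotate_left(0, 5, k=3)): [B, G, F, D, E, C, A]
After 3 (swap(6, 2)): [B, G, A, D, E, C, F]
After 4 (rotate_left(0, 5, k=3)): [D, E, C, B, G, A, F]
After 5 (swap(3, 0)): [B, E, C, D, G, A, F]
After 6 (swap(4, 5)): [B, E, C, D, A, G, F]
After 7 (swap(4, 3)): [B, E, C, A, D, G, F]
After 8 (swap(5, 4)): [B, E, C, A, G, D, F]
After 9 (reverse(1, 4)): [B, G, A, C, E, D, F]
After 10 (reverse(3, 4)): [B, G, A, E, C, D, F]
After 11 (swap(0, 3)): [E, G, A, B, C, D, F]

Answer: [E, G, A, B, C, D, F]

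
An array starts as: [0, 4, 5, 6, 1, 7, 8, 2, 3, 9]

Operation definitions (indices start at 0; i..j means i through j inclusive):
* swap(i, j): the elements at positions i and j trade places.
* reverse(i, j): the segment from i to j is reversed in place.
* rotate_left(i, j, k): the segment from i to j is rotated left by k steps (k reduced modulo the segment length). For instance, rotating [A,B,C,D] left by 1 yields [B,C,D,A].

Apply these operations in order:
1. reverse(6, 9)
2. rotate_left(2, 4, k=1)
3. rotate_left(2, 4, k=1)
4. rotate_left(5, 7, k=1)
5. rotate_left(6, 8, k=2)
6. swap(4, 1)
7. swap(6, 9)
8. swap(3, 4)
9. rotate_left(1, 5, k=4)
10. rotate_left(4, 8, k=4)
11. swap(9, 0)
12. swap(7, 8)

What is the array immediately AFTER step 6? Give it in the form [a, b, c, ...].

Answer: [0, 6, 1, 5, 4, 9, 2, 3, 7, 8]

Derivation:
After 1 (reverse(6, 9)): [0, 4, 5, 6, 1, 7, 9, 3, 2, 8]
After 2 (rotate_left(2, 4, k=1)): [0, 4, 6, 1, 5, 7, 9, 3, 2, 8]
After 3 (rotate_left(2, 4, k=1)): [0, 4, 1, 5, 6, 7, 9, 3, 2, 8]
After 4 (rotate_left(5, 7, k=1)): [0, 4, 1, 5, 6, 9, 3, 7, 2, 8]
After 5 (rotate_left(6, 8, k=2)): [0, 4, 1, 5, 6, 9, 2, 3, 7, 8]
After 6 (swap(4, 1)): [0, 6, 1, 5, 4, 9, 2, 3, 7, 8]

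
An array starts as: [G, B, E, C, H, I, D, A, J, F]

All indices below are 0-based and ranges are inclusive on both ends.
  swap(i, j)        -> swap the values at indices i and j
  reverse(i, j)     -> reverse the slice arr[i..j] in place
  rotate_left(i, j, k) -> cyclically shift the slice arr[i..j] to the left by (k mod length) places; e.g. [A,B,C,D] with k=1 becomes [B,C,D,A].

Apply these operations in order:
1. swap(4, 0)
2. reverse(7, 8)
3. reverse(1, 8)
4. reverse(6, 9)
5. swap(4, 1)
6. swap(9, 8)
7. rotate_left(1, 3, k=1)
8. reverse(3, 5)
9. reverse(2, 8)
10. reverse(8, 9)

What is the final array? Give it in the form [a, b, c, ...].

After 1 (swap(4, 0)): [H, B, E, C, G, I, D, A, J, F]
After 2 (reverse(7, 8)): [H, B, E, C, G, I, D, J, A, F]
After 3 (reverse(1, 8)): [H, A, J, D, I, G, C, E, B, F]
After 4 (reverse(6, 9)): [H, A, J, D, I, G, F, B, E, C]
After 5 (swap(4, 1)): [H, I, J, D, A, G, F, B, E, C]
After 6 (swap(9, 8)): [H, I, J, D, A, G, F, B, C, E]
After 7 (rotate_left(1, 3, k=1)): [H, J, D, I, A, G, F, B, C, E]
After 8 (reverse(3, 5)): [H, J, D, G, A, I, F, B, C, E]
After 9 (reverse(2, 8)): [H, J, C, B, F, I, A, G, D, E]
After 10 (reverse(8, 9)): [H, J, C, B, F, I, A, G, E, D]

Answer: [H, J, C, B, F, I, A, G, E, D]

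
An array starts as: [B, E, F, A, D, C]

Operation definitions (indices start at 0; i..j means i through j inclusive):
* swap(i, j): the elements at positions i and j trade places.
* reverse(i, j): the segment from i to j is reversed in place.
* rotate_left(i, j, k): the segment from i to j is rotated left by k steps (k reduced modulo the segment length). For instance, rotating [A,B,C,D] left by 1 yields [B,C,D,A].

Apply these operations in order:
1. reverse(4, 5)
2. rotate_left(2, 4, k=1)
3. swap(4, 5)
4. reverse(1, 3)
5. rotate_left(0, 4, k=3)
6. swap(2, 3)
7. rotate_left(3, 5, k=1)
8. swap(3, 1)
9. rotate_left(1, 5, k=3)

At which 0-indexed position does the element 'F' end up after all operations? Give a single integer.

Answer: 1

Derivation:
After 1 (reverse(4, 5)): [B, E, F, A, C, D]
After 2 (rotate_left(2, 4, k=1)): [B, E, A, C, F, D]
After 3 (swap(4, 5)): [B, E, A, C, D, F]
After 4 (reverse(1, 3)): [B, C, A, E, D, F]
After 5 (rotate_left(0, 4, k=3)): [E, D, B, C, A, F]
After 6 (swap(2, 3)): [E, D, C, B, A, F]
After 7 (rotate_left(3, 5, k=1)): [E, D, C, A, F, B]
After 8 (swap(3, 1)): [E, A, C, D, F, B]
After 9 (rotate_left(1, 5, k=3)): [E, F, B, A, C, D]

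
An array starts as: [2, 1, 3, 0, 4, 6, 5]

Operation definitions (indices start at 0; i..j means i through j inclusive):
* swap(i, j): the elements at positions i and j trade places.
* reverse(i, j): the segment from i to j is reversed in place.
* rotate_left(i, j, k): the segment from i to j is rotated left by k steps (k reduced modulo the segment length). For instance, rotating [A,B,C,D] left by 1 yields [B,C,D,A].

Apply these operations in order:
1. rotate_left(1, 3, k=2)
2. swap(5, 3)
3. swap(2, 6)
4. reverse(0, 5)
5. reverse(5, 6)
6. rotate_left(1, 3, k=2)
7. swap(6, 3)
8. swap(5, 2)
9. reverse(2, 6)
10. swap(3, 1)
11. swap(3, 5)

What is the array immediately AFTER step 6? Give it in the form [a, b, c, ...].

Answer: [3, 5, 4, 6, 0, 1, 2]

Derivation:
After 1 (rotate_left(1, 3, k=2)): [2, 0, 1, 3, 4, 6, 5]
After 2 (swap(5, 3)): [2, 0, 1, 6, 4, 3, 5]
After 3 (swap(2, 6)): [2, 0, 5, 6, 4, 3, 1]
After 4 (reverse(0, 5)): [3, 4, 6, 5, 0, 2, 1]
After 5 (reverse(5, 6)): [3, 4, 6, 5, 0, 1, 2]
After 6 (rotate_left(1, 3, k=2)): [3, 5, 4, 6, 0, 1, 2]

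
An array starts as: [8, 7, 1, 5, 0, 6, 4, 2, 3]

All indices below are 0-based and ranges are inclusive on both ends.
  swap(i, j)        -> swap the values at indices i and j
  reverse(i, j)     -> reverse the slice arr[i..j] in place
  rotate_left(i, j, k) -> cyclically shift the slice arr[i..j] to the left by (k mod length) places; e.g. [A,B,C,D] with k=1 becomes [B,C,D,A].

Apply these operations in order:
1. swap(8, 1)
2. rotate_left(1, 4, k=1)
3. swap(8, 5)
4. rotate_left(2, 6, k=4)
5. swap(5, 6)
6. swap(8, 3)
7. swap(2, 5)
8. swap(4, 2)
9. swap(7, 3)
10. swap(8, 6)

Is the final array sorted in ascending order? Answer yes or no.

After 1 (swap(8, 1)): [8, 3, 1, 5, 0, 6, 4, 2, 7]
After 2 (rotate_left(1, 4, k=1)): [8, 1, 5, 0, 3, 6, 4, 2, 7]
After 3 (swap(8, 5)): [8, 1, 5, 0, 3, 7, 4, 2, 6]
After 4 (rotate_left(2, 6, k=4)): [8, 1, 4, 5, 0, 3, 7, 2, 6]
After 5 (swap(5, 6)): [8, 1, 4, 5, 0, 7, 3, 2, 6]
After 6 (swap(8, 3)): [8, 1, 4, 6, 0, 7, 3, 2, 5]
After 7 (swap(2, 5)): [8, 1, 7, 6, 0, 4, 3, 2, 5]
After 8 (swap(4, 2)): [8, 1, 0, 6, 7, 4, 3, 2, 5]
After 9 (swap(7, 3)): [8, 1, 0, 2, 7, 4, 3, 6, 5]
After 10 (swap(8, 6)): [8, 1, 0, 2, 7, 4, 5, 6, 3]

Answer: no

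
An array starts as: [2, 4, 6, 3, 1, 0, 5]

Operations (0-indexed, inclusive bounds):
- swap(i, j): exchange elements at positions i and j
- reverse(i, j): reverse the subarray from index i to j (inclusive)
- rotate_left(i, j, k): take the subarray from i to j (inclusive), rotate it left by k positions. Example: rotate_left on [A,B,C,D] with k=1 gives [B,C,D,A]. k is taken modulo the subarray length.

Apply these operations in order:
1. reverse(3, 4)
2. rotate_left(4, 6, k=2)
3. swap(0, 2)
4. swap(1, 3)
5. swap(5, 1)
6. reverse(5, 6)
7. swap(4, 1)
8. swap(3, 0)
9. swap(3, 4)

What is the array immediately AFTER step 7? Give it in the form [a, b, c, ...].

After 1 (reverse(3, 4)): [2, 4, 6, 1, 3, 0, 5]
After 2 (rotate_left(4, 6, k=2)): [2, 4, 6, 1, 5, 3, 0]
After 3 (swap(0, 2)): [6, 4, 2, 1, 5, 3, 0]
After 4 (swap(1, 3)): [6, 1, 2, 4, 5, 3, 0]
After 5 (swap(5, 1)): [6, 3, 2, 4, 5, 1, 0]
After 6 (reverse(5, 6)): [6, 3, 2, 4, 5, 0, 1]
After 7 (swap(4, 1)): [6, 5, 2, 4, 3, 0, 1]

Answer: [6, 5, 2, 4, 3, 0, 1]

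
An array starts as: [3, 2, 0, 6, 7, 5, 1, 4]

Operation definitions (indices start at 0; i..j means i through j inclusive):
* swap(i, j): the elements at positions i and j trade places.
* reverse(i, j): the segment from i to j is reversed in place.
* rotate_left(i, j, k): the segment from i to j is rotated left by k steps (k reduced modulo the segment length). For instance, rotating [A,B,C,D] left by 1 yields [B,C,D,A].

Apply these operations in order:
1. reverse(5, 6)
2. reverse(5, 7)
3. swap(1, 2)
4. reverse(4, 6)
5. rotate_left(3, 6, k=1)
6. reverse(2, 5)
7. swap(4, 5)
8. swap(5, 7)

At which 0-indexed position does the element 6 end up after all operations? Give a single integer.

Answer: 6

Derivation:
After 1 (reverse(5, 6)): [3, 2, 0, 6, 7, 1, 5, 4]
After 2 (reverse(5, 7)): [3, 2, 0, 6, 7, 4, 5, 1]
After 3 (swap(1, 2)): [3, 0, 2, 6, 7, 4, 5, 1]
After 4 (reverse(4, 6)): [3, 0, 2, 6, 5, 4, 7, 1]
After 5 (rotate_left(3, 6, k=1)): [3, 0, 2, 5, 4, 7, 6, 1]
After 6 (reverse(2, 5)): [3, 0, 7, 4, 5, 2, 6, 1]
After 7 (swap(4, 5)): [3, 0, 7, 4, 2, 5, 6, 1]
After 8 (swap(5, 7)): [3, 0, 7, 4, 2, 1, 6, 5]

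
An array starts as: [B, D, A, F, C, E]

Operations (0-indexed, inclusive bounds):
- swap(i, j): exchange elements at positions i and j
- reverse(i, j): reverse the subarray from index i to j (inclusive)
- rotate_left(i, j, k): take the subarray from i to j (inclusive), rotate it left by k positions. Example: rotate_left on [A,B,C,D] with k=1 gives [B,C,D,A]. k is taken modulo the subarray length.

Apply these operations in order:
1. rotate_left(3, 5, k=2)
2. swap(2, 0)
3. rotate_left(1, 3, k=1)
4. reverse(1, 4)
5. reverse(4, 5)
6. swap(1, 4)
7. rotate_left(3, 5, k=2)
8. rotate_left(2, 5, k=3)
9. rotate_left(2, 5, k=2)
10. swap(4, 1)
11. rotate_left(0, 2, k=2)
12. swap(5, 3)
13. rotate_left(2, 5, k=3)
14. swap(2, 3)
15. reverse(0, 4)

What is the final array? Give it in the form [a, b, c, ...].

After 1 (rotate_left(3, 5, k=2)): [B, D, A, E, F, C]
After 2 (swap(2, 0)): [A, D, B, E, F, C]
After 3 (rotate_left(1, 3, k=1)): [A, B, E, D, F, C]
After 4 (reverse(1, 4)): [A, F, D, E, B, C]
After 5 (reverse(4, 5)): [A, F, D, E, C, B]
After 6 (swap(1, 4)): [A, C, D, E, F, B]
After 7 (rotate_left(3, 5, k=2)): [A, C, D, B, E, F]
After 8 (rotate_left(2, 5, k=3)): [A, C, F, D, B, E]
After 9 (rotate_left(2, 5, k=2)): [A, C, B, E, F, D]
After 10 (swap(4, 1)): [A, F, B, E, C, D]
After 11 (rotate_left(0, 2, k=2)): [B, A, F, E, C, D]
After 12 (swap(5, 3)): [B, A, F, D, C, E]
After 13 (rotate_left(2, 5, k=3)): [B, A, E, F, D, C]
After 14 (swap(2, 3)): [B, A, F, E, D, C]
After 15 (reverse(0, 4)): [D, E, F, A, B, C]

Answer: [D, E, F, A, B, C]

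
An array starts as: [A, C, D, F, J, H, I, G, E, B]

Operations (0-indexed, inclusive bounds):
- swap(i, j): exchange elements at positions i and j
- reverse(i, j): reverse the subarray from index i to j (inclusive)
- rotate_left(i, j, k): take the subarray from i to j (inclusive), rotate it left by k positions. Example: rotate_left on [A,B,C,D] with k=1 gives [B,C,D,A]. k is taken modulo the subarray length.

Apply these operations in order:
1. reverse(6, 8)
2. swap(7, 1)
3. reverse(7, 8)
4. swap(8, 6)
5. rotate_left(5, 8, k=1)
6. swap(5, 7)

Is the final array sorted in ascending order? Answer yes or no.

Answer: no

Derivation:
After 1 (reverse(6, 8)): [A, C, D, F, J, H, E, G, I, B]
After 2 (swap(7, 1)): [A, G, D, F, J, H, E, C, I, B]
After 3 (reverse(7, 8)): [A, G, D, F, J, H, E, I, C, B]
After 4 (swap(8, 6)): [A, G, D, F, J, H, C, I, E, B]
After 5 (rotate_left(5, 8, k=1)): [A, G, D, F, J, C, I, E, H, B]
After 6 (swap(5, 7)): [A, G, D, F, J, E, I, C, H, B]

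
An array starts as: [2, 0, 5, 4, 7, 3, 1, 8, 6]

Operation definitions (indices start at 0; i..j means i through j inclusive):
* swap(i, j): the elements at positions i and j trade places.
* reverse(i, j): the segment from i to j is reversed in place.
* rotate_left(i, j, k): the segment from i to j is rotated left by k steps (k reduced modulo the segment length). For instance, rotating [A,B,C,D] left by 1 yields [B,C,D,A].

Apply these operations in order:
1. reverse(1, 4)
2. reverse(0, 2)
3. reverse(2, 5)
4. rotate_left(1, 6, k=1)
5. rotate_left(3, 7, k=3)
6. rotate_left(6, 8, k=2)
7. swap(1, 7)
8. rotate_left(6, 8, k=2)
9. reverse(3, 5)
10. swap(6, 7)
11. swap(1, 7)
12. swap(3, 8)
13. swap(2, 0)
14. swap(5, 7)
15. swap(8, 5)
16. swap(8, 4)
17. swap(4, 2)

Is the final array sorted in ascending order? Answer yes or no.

After 1 (reverse(1, 4)): [2, 7, 4, 5, 0, 3, 1, 8, 6]
After 2 (reverse(0, 2)): [4, 7, 2, 5, 0, 3, 1, 8, 6]
After 3 (reverse(2, 5)): [4, 7, 3, 0, 5, 2, 1, 8, 6]
After 4 (rotate_left(1, 6, k=1)): [4, 3, 0, 5, 2, 1, 7, 8, 6]
After 5 (rotate_left(3, 7, k=3)): [4, 3, 0, 7, 8, 5, 2, 1, 6]
After 6 (rotate_left(6, 8, k=2)): [4, 3, 0, 7, 8, 5, 6, 2, 1]
After 7 (swap(1, 7)): [4, 2, 0, 7, 8, 5, 6, 3, 1]
After 8 (rotate_left(6, 8, k=2)): [4, 2, 0, 7, 8, 5, 1, 6, 3]
After 9 (reverse(3, 5)): [4, 2, 0, 5, 8, 7, 1, 6, 3]
After 10 (swap(6, 7)): [4, 2, 0, 5, 8, 7, 6, 1, 3]
After 11 (swap(1, 7)): [4, 1, 0, 5, 8, 7, 6, 2, 3]
After 12 (swap(3, 8)): [4, 1, 0, 3, 8, 7, 6, 2, 5]
After 13 (swap(2, 0)): [0, 1, 4, 3, 8, 7, 6, 2, 5]
After 14 (swap(5, 7)): [0, 1, 4, 3, 8, 2, 6, 7, 5]
After 15 (swap(8, 5)): [0, 1, 4, 3, 8, 5, 6, 7, 2]
After 16 (swap(8, 4)): [0, 1, 4, 3, 2, 5, 6, 7, 8]
After 17 (swap(4, 2)): [0, 1, 2, 3, 4, 5, 6, 7, 8]

Answer: yes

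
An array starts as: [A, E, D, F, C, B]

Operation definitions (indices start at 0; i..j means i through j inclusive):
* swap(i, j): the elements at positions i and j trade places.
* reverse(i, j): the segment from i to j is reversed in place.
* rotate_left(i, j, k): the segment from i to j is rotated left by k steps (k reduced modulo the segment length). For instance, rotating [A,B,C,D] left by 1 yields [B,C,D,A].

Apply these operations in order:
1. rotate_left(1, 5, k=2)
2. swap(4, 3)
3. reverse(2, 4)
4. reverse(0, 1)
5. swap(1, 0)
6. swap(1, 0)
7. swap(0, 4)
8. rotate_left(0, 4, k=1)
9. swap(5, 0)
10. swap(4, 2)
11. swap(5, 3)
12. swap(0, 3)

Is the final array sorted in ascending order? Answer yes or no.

Answer: yes

Derivation:
After 1 (rotate_left(1, 5, k=2)): [A, F, C, B, E, D]
After 2 (swap(4, 3)): [A, F, C, E, B, D]
After 3 (reverse(2, 4)): [A, F, B, E, C, D]
After 4 (reverse(0, 1)): [F, A, B, E, C, D]
After 5 (swap(1, 0)): [A, F, B, E, C, D]
After 6 (swap(1, 0)): [F, A, B, E, C, D]
After 7 (swap(0, 4)): [C, A, B, E, F, D]
After 8 (rotate_left(0, 4, k=1)): [A, B, E, F, C, D]
After 9 (swap(5, 0)): [D, B, E, F, C, A]
After 10 (swap(4, 2)): [D, B, C, F, E, A]
After 11 (swap(5, 3)): [D, B, C, A, E, F]
After 12 (swap(0, 3)): [A, B, C, D, E, F]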